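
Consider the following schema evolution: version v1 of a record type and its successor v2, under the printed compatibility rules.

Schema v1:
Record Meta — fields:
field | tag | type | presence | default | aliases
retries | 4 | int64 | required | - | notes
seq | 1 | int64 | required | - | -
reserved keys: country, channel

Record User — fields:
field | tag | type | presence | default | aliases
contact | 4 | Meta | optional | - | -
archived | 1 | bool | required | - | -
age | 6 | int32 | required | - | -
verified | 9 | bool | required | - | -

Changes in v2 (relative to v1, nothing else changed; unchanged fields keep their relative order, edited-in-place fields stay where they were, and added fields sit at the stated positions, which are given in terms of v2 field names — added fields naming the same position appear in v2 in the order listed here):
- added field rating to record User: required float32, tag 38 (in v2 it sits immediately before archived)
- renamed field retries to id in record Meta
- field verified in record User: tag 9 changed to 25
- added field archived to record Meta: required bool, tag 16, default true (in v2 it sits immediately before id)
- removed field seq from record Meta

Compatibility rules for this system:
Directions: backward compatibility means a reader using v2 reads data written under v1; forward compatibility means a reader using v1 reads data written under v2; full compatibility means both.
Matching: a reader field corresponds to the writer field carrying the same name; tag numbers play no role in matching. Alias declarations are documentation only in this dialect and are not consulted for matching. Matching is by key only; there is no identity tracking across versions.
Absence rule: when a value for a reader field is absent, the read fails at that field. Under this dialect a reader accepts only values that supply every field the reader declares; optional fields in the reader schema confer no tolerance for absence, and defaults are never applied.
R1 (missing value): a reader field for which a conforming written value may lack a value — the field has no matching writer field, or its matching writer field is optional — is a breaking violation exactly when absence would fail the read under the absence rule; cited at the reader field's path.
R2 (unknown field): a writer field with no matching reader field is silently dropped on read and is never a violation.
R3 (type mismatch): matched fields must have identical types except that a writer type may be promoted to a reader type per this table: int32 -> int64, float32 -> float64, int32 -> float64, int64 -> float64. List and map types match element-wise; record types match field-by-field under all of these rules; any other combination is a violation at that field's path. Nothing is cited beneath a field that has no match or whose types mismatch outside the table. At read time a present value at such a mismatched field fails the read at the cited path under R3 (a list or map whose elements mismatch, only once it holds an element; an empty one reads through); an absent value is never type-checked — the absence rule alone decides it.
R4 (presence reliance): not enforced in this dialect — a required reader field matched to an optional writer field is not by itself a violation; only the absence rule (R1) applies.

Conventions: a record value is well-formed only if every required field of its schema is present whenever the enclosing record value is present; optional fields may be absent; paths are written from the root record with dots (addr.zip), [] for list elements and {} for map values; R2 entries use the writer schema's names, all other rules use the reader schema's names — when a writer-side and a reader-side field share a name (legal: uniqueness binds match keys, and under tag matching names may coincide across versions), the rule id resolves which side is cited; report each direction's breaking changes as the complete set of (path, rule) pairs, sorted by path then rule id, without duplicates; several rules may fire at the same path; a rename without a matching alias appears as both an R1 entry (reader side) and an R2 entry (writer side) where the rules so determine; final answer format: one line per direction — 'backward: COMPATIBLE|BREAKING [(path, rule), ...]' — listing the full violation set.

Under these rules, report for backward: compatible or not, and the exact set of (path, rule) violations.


each type pair in User: writer, then reader
backward on User — v2 reading data written by v1:
  contact: paired with writer contact (Meta -> Meta; writer optional)
  no writer field matches reader rating
  archived: paired with writer archived (bool -> bool; writer required)
  age: paired with writer age (int32 -> int32; writer required)
  verified: paired with writer verified (bool -> bool; writer required)
  no writer field matches reader contact.archived
  no writer field matches reader contact.id
  writer contact.retries: unknown to reader
  writer contact.seq: unknown to reader
  violation R1 at contact
  violation R1 at contact.archived
  violation R1 at contact.id
  violation R1 at rating
  backward on User therefore BREAKING (4)
diffs on User not affecting the asked answer:
  field verified in record User: tag 9 changed to 25 -> fires no rule on User, leaving the asked answer as it is
  removed field seq from record Meta -> affects forward compatibility only, which is not asked

backward: BREAKING [(contact, R1), (contact.archived, R1), (contact.id, R1), (rating, R1)]


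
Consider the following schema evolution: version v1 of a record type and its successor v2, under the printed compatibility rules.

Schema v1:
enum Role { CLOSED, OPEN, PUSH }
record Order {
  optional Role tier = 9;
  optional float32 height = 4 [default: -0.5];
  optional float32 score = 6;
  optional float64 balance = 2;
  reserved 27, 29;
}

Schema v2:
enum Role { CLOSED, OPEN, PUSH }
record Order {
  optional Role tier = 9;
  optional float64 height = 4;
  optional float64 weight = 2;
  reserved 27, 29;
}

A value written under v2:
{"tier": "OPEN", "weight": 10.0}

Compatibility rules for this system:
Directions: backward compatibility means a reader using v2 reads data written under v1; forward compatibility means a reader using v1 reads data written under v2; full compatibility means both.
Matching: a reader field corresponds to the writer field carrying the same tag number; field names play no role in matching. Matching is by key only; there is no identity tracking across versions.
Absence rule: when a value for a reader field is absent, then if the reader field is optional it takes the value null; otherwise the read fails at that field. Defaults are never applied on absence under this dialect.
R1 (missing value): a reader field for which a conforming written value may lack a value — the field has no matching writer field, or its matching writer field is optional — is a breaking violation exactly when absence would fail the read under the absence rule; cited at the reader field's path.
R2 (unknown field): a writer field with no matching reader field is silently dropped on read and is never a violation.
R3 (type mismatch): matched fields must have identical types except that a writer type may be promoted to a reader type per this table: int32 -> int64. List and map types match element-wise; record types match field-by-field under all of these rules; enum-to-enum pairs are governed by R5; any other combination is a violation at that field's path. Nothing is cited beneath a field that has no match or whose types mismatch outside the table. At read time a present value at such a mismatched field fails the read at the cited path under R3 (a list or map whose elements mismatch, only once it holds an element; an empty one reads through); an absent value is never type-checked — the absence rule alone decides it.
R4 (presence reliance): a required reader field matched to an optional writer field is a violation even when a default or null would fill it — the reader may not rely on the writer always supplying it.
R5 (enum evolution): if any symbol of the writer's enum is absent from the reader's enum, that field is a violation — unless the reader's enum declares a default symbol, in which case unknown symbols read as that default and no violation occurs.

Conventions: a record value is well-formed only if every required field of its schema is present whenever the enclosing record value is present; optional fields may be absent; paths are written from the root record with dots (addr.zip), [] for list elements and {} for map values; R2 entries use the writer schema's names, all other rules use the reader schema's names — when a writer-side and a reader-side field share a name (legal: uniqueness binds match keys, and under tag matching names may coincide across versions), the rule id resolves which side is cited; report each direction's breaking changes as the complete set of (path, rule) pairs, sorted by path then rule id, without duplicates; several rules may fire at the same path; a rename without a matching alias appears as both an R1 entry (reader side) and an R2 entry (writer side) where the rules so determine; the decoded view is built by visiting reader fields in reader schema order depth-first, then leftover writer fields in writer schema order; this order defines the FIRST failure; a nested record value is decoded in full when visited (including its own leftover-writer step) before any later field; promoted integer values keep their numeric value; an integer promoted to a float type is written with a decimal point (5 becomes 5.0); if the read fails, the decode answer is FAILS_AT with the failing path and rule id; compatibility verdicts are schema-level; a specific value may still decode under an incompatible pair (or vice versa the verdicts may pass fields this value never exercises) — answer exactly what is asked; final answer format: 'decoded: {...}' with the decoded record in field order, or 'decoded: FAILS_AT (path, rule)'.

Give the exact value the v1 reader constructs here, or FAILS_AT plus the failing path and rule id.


in Order below, arrows point writer -> reader
decode (reader v1):
  tier := "OPEN"
  height := null (not supplied -> null)
  score := null (not supplied -> null)
  balance := 10.0 (from writer weight)
  => decoded: {"tier": "OPEN", "height": null, "score": null, "balance": 10.0}
diffs on Order not affecting the asked answer:
  field height in record Order: type float32 changed to float64 (its default is dropped) -> a verdict-level change on Order — the shown value reads the same
  removed field score from record Order -> fires no rule on Order under this dialect and leaves the result unchanged
  renamed field balance to weight in record Order -> fires no rule on Order under this dialect and leaves the result unchanged

decoded: {"tier": "OPEN", "height": null, "score": null, "balance": 10.0}


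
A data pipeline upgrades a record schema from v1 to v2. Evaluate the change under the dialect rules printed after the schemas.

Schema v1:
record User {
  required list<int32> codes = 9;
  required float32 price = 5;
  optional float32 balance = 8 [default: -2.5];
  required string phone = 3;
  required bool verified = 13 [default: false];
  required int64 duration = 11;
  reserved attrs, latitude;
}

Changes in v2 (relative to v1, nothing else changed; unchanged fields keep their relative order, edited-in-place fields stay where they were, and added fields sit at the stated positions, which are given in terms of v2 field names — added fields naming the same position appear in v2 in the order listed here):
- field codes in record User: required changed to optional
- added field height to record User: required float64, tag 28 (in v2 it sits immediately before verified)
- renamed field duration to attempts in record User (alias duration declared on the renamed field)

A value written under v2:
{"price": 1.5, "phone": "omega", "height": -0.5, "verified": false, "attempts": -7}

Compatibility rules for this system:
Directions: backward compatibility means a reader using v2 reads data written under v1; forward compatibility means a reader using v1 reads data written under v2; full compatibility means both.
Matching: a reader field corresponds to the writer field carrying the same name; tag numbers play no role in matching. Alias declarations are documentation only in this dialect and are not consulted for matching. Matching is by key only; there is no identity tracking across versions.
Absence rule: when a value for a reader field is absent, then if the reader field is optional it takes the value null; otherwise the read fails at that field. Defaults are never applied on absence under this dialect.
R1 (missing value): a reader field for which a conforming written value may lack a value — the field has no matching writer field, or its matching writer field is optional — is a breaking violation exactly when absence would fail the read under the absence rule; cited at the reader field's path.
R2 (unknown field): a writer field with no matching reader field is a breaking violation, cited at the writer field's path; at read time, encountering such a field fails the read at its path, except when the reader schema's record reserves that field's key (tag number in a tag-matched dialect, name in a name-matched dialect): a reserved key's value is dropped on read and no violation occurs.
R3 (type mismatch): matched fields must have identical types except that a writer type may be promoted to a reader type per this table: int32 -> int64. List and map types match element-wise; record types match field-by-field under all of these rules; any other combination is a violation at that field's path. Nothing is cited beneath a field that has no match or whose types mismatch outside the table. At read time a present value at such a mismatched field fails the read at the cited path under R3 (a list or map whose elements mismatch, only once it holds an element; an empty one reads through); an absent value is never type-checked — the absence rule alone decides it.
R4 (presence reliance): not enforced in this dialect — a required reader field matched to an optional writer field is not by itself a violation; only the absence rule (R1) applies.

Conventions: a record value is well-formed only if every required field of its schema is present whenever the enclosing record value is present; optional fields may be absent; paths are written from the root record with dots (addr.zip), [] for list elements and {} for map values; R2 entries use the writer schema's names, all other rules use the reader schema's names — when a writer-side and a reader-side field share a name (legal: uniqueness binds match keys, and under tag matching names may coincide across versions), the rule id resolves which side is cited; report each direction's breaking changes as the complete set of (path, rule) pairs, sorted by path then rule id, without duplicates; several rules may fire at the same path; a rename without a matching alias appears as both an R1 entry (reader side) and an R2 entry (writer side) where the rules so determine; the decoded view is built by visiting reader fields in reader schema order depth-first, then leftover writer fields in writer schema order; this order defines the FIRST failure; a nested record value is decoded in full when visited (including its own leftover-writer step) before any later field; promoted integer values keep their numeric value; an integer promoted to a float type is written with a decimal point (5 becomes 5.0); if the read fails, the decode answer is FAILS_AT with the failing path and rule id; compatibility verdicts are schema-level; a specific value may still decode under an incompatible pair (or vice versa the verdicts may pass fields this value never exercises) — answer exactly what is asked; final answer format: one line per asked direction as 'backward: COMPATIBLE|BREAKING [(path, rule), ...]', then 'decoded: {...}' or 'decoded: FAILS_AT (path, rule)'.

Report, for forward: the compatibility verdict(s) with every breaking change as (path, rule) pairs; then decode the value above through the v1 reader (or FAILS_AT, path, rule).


forward: BREAKING [(attempts, R2), (codes, R1), (duration, R1), (height, R2)]; decoded: FAILS_AT (codes, R1)

each type pair in User: writer, then reader
forward on User — v1 reading data written by v2:
  codes <- codes (list<int32> -> list<int32>, writer optional)
  price <- price (float32 -> float32, writer required)
  balance <- balance (float32 -> float32, writer optional)
  phone <- phone (string -> string, writer required)
  verified <- verified (bool -> bool, writer required)
  duration: no writer match
  writer height: unknown to reader
  writer attempts: unknown to reader
  R2 fires at attempts
  R1 fires at codes
  R1 fires at duration
  R2 fires at height
  forward on User therefore BREAKING (4)
decoding the User value with the v1 reader:
  read fails at codes under R1 (no fill)
  => FAILS_AT (codes, R1)


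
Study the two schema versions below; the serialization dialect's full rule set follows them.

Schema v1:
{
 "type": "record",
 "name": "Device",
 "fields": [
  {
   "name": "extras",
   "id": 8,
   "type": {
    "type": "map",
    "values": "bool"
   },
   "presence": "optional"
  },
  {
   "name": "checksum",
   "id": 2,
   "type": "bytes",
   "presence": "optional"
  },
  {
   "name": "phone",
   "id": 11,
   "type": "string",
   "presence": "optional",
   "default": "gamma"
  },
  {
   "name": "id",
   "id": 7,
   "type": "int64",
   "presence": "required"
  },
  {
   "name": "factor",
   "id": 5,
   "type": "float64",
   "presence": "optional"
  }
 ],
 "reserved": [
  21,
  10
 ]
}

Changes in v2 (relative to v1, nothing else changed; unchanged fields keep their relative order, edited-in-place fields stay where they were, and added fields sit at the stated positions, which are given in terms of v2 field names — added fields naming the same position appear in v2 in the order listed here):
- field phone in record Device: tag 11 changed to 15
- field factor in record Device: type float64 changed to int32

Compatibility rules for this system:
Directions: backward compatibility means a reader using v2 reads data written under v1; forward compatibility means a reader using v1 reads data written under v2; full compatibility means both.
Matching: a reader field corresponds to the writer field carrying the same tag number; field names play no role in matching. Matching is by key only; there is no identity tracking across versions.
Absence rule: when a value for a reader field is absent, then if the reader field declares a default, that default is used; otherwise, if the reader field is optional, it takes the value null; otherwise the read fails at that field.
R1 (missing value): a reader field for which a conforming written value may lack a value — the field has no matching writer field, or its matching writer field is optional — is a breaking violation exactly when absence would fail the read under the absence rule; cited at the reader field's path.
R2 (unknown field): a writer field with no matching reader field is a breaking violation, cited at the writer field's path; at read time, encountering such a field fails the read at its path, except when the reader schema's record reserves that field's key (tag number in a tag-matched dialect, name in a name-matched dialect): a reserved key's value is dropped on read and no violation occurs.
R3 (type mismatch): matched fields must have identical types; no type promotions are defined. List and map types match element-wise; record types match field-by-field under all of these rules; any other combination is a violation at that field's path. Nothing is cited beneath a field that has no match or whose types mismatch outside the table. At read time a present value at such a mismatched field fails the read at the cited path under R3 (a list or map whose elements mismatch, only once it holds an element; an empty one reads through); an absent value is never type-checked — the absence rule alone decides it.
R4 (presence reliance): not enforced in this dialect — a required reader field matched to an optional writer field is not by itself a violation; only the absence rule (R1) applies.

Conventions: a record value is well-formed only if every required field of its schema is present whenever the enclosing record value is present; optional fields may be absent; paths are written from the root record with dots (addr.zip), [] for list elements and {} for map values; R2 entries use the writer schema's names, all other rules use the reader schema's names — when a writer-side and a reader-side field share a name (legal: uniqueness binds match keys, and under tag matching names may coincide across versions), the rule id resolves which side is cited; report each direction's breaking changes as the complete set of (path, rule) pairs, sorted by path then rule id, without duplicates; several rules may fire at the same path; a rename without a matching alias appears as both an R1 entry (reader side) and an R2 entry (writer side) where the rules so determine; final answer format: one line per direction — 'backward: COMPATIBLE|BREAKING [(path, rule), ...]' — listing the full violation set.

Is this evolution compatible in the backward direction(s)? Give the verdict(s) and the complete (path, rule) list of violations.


arrows below run writer -> reader for Device
backward for Device (reader v2, writer v1):
  extras: map<string, bool> -> map<string, bool>, writer optional; from extras
  checksum: bytes -> bytes, writer optional; from checksum
  phone has no writer counterpart
  id: int64 -> int64, writer required; from id
  factor: float64 -> int32, writer optional; from factor
  phone (writer side), unknown to reader
  breaking: (factor, R3)
  breaking: (phone, R2)
  => backward: BREAKING (2)

backward: BREAKING [(factor, R3), (phone, R2)]


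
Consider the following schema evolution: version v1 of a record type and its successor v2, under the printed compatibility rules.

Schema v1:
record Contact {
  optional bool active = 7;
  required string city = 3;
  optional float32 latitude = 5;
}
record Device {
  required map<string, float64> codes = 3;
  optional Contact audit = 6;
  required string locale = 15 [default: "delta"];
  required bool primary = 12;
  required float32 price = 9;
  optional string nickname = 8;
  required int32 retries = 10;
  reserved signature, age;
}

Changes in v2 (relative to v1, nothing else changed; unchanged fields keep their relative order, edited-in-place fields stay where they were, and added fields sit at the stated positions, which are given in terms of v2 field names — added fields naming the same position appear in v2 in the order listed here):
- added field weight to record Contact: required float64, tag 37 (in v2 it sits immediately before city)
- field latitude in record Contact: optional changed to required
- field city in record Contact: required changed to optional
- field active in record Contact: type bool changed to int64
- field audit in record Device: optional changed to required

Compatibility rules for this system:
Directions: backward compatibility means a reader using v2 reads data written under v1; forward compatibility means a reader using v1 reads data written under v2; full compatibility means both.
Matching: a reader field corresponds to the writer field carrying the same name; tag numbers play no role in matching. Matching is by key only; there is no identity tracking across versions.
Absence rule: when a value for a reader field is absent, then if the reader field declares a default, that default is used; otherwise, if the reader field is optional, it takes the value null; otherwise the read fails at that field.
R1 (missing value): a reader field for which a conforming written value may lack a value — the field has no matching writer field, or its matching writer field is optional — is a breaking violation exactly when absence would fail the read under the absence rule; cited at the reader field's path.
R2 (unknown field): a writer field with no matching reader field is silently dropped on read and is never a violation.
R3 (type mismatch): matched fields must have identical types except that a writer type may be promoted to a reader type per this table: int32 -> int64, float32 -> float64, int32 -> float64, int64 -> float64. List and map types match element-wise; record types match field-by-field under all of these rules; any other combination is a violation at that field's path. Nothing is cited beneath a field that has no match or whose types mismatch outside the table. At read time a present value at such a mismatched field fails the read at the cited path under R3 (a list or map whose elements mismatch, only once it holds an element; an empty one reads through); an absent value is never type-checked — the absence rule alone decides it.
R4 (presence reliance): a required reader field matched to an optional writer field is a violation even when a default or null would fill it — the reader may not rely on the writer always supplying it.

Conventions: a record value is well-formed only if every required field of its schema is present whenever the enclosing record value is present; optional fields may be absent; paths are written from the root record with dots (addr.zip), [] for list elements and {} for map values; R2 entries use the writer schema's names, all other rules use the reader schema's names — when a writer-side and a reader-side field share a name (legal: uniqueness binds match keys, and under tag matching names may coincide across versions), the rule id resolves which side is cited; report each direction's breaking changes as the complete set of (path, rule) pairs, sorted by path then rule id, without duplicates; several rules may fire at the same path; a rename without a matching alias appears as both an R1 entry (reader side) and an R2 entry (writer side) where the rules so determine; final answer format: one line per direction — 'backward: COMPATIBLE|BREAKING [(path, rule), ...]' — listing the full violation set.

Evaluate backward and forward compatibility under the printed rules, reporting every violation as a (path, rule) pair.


the writer's type comes first in each Device pair
backward pass over Device, reader schema v2, writer schema v1:
  codes: map<string, float64> -> map<string, float64>, writer required; from codes
  audit: Contact -> Contact, writer optional; from audit
  locale: string -> string, writer required; from locale
  primary: bool -> bool, writer required; from primary
  price: float32 -> float32, writer required; from price
  nickname: string -> string, writer optional; from nickname
  retries: int32 -> int32, writer required; from retries
  audit.active: bool -> int64, writer optional; from audit.active
  audit.weight: no writer-side match
  audit.city: string -> string, writer required; from audit.city
  audit.latitude: float32 -> float32, writer optional; from audit.latitude
  rule R1 violated at audit
  rule R4 violated at audit
  rule R3 violated at audit.active
  rule R1 violated at audit.latitude
  rule R4 violated at audit.latitude
  rule R1 violated at audit.weight
  backward on Device therefore BREAKING (6)
forward pass over Device, reader schema v1, writer schema v2:
  codes: map<string, float64> -> map<string, float64>, writer required; from codes
  audit: Contact -> Contact, writer required; from audit
  locale: string -> string, writer required; from locale
  primary: bool -> bool, writer required; from primary
  price: float32 -> float32, writer required; from price
  nickname: string -> string, writer optional; from nickname
  retries: int32 -> int32, writer required; from retries
  audit.active: int64 -> bool, writer optional; from audit.active
  audit.city: string -> string, writer optional; from audit.city
  audit.latitude: float32 -> float32, writer required; from audit.latitude
  writer field audit.weight has no reader counterpart
  rule R3 violated at audit.active
  rule R1 violated at audit.city
  rule R4 violated at audit.city
  forward on Device therefore BREAKING (3)

backward: BREAKING [(audit, R1), (audit, R4), (audit.active, R3), (audit.latitude, R1), (audit.latitude, R4), (audit.weight, R1)]; forward: BREAKING [(audit.active, R3), (audit.city, R1), (audit.city, R4)]


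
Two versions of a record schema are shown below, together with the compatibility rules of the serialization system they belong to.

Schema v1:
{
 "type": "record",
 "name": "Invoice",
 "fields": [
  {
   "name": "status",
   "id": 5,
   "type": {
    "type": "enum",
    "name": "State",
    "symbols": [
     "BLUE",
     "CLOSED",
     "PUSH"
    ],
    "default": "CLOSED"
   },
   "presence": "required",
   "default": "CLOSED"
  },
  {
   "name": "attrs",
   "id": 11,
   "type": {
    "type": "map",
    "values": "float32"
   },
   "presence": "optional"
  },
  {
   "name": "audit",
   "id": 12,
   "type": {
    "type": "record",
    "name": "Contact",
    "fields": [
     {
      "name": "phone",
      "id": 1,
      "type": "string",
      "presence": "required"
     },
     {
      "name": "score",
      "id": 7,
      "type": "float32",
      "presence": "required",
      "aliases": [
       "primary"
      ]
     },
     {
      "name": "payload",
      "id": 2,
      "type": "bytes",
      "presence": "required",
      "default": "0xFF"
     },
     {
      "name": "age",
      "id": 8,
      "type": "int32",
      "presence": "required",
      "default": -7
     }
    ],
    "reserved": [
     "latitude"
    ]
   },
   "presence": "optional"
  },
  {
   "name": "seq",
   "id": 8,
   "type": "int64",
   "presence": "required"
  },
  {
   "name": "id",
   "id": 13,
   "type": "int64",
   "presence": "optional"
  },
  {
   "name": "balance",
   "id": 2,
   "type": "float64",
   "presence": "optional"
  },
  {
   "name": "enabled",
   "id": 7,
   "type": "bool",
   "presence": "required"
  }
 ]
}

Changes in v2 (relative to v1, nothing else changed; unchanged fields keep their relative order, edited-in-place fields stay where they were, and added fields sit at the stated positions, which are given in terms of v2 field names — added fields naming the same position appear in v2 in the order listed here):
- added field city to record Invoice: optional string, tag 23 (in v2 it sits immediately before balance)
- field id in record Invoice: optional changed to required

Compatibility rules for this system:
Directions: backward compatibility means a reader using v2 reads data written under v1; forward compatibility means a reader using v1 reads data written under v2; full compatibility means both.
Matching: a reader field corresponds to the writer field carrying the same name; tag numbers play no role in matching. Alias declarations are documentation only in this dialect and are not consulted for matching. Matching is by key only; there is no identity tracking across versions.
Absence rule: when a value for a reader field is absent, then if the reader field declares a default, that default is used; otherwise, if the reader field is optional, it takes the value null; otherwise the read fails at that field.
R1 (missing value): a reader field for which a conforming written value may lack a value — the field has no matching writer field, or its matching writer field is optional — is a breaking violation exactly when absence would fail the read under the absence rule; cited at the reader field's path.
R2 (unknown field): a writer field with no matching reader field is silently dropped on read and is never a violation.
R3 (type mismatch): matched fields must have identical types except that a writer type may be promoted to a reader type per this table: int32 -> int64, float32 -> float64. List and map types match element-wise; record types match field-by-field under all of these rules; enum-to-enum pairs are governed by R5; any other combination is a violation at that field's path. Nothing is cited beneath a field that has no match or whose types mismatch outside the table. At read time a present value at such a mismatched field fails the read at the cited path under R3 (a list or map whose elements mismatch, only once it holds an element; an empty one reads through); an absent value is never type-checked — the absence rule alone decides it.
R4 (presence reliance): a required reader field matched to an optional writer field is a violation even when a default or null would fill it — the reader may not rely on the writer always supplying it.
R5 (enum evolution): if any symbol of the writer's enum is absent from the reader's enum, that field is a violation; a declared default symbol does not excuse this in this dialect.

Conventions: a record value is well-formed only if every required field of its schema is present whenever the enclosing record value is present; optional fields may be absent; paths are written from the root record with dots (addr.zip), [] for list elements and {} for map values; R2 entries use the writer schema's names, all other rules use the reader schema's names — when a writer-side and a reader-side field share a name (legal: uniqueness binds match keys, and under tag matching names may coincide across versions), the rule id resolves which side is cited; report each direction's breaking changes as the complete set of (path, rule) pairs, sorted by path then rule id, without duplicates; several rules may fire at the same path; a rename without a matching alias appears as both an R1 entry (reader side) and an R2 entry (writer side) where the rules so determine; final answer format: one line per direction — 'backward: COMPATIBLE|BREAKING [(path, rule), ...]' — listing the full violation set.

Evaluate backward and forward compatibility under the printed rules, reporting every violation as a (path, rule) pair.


backward: BREAKING [(id, R1), (id, R4)]; forward: COMPATIBLE []

in Invoice below, arrows point writer -> reader
backward on Invoice — v2 reading data written by v1:
  status <- status (State -> State, writer required)
  attrs <- attrs (map<string, float32> -> map<string, float32>, writer optional)
  audit <- audit (Contact -> Contact, writer optional)
  seq <- seq (int64 -> int64, writer required)
  id <- id (int64 -> int64, writer optional)
  city has no writer counterpart
  balance <- balance (float64 -> float64, writer optional)
  enabled <- enabled (bool -> bool, writer required)
  audit.phone <- audit.phone (string -> string, writer required)
  audit.score <- audit.score (float32 -> float32, writer required)
  audit.payload <- audit.payload (bytes -> bytes, writer required)
  audit.age <- audit.age (int32 -> int32, writer required)
  violation R1 at id
  violation R4 at id
  => 2 violation(s): backward is BREAKING for Invoice
forward on Invoice — v1 reading data written by v2:
  status <- status (State -> State, writer required)
  attrs <- attrs (map<string, float32> -> map<string, float32>, writer optional)
  audit <- audit (Contact -> Contact, writer optional)
  seq <- seq (int64 -> int64, writer required)
  id <- id (int64 -> int64, writer required)
  balance <- balance (float64 -> float64, writer optional)
  enabled <- enabled (bool -> bool, writer required)
  writer field city has no reader counterpart
  audit.phone <- audit.phone (string -> string, writer required)
  audit.score <- audit.score (float32 -> float32, writer required)
  audit.payload <- audit.payload (bytes -> bytes, writer required)
  audit.age <- audit.age (int32 -> int32, writer required)
  => no violations; forward on Invoice: COMPATIBLE


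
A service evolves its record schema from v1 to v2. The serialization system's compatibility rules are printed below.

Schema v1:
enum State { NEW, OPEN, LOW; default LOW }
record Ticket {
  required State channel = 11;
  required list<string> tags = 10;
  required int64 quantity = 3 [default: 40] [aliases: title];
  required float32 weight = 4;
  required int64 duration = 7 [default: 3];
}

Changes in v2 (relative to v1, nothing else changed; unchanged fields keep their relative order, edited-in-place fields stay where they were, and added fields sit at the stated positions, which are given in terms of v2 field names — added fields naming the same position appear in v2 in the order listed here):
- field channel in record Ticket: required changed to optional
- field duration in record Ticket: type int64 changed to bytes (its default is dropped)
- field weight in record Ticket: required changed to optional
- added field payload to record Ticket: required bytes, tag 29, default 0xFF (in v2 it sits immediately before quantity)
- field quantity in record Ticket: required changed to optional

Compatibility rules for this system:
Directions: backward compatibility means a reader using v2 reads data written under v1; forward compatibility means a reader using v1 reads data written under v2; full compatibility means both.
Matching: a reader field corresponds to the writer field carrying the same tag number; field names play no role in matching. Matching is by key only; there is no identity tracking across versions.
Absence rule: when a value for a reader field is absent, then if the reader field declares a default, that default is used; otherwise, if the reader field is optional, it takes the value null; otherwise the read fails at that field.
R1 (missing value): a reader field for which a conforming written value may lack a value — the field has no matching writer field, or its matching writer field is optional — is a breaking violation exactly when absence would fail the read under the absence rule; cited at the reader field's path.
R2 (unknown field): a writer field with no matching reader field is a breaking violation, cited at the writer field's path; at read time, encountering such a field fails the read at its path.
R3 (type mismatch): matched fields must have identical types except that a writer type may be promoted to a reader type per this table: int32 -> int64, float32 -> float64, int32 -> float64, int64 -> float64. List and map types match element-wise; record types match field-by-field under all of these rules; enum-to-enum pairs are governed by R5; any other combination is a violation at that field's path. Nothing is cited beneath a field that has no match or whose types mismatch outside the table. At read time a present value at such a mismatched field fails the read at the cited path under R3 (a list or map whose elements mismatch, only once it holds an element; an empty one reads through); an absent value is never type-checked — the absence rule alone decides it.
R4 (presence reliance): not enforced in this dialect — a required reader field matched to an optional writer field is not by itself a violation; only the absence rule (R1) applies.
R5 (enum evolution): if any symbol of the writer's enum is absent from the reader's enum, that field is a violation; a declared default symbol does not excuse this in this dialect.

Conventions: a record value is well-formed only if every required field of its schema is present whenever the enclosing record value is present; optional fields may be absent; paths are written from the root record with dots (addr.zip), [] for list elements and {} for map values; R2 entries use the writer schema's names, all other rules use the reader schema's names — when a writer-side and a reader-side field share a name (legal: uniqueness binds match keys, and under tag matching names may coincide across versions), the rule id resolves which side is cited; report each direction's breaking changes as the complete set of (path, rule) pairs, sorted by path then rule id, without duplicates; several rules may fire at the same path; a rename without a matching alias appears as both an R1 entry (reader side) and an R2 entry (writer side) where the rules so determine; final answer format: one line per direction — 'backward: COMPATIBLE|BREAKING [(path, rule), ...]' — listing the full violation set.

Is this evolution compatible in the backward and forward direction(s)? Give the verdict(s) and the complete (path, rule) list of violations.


backward: BREAKING [(duration, R3)]; forward: BREAKING [(channel, R1), (duration, R3), (payload, R2), (weight, R1)]

in Ticket below, arrows point writer -> reader
backward pass over Ticket, reader schema v2, writer schema v1:
  channel: State -> State, writer required; from channel
  tags: list<string> -> list<string>, writer required; from tags
  no writer field matches reader payload
  quantity: int64 -> int64, writer required; from quantity
  weight: float32 -> float32, writer required; from weight
  duration: int64 -> bytes, writer required; from duration
  R3 fires at duration
  => backward: BREAKING (1)
forward pass over Ticket, reader schema v1, writer schema v2:
  channel: State -> State, writer optional; from channel
  tags: list<string> -> list<string>, writer required; from tags
  quantity: int64 -> int64, writer optional; from quantity
  weight: float32 -> float32, writer optional; from weight
  duration: bytes -> int64, writer required; from duration
  payload (writer side), unknown to reader
  R1 fires at channel
  R3 fires at duration
  R2 fires at payload
  R1 fires at weight
  => forward: BREAKING (4)
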